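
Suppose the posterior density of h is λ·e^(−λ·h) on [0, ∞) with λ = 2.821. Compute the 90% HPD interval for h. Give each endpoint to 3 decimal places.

[0.000, 0.816]

The exponential density is strictly decreasing on [0, ∞), so the HPD interval is anchored at 0: [0, q] with P(h ≤ q) = 0.90.
q = −ln(1 − 0.90) / 2.821 = 2.3026 / 2.821 = 0.816.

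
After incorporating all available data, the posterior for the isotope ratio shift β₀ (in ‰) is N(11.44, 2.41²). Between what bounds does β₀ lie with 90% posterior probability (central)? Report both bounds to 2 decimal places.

The posterior is symmetric, so the 90% equal-tailed interval is β₀ = 11.44 ± z·2.41 with z = 1.645.
Half-width: 1.645 × 2.41 = 3.96.
11.44 − 3.96 = 7.48; 11.44 + 3.96 = 15.40.

[7.48, 15.40]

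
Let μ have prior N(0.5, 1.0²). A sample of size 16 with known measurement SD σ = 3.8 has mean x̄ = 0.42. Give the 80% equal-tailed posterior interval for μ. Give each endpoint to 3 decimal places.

Posterior precision = 1/1.0² + 16/3.8² = 1.0000 + 1.1080 = 2.1080, so posterior SD = 0.6887.
Posterior mean = (0.5/1.0² + 16·0.42/3.8²) / 2.1080 = 0.4580.
Interval: 0.4580 ± 1.282 × 0.6887 → [-0.425, 1.341].

[-0.425, 1.341]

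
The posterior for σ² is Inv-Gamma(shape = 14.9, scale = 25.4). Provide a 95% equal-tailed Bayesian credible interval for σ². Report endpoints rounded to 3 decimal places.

Inverse-Gamma(14.9, 25.4) quantiles: F⁻¹(0.025) and F⁻¹(0.975).
Equivalently, 1/σ² ~ Gamma(14.9, rate = 25.4); invert its 0.975 and 0.025 quantiles.
Posterior mean ≈ 1.827, SD ≈ 0.509; a Normal approximation gives roughly [0.830, 2.825].
Exact: lower = 1.087; upper = 3.053.

[1.087, 3.053]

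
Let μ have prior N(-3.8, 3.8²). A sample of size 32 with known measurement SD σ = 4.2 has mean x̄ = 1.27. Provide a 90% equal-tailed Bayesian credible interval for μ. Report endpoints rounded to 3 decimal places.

[-0.115, 2.282]

Posterior precision = 1/3.8² + 32/4.2² = 0.0693 + 1.8141 = 1.8833, so posterior SD = 0.7287.
Posterior mean = (-3.8/3.8² + 32·1.27/4.2²) / 1.8833 = 1.0836.
Interval: 1.0836 ± 1.645 × 0.7287 → [-0.115, 2.282].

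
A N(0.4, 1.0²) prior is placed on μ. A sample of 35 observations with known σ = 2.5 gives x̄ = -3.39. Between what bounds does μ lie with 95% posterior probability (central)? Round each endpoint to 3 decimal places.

[-3.579, -2.053]

Posterior precision = 1/1.0² + 35/2.5² = 1.0000 + 5.6000 = 6.6000, so posterior SD = 0.3892.
Posterior mean = (0.4/1.0² + 35·-3.39/2.5²) / 6.6000 = -2.8158.
Interval: -2.8158 ± 1.960 × 0.3892 → [-3.579, -2.053].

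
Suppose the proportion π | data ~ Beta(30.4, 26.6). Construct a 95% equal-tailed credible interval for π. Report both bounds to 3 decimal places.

Posterior: Beta(30.4, 26.6).
Equal-tailed 95% interval: the 0.025 and 0.975 quantiles of Beta(30.4, 26.6).
Posterior mean ≈ 0.533, SD ≈ 0.066; a Normal approximation gives roughly [0.405, 0.662].
Exact: F⁻¹(0.025) = 0.404; F⁻¹(0.975) = 0.660.

[0.404, 0.660]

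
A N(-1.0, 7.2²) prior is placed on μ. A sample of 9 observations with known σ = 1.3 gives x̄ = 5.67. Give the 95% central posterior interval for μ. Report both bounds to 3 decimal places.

[4.798, 6.494]

Posterior precision = 1/7.2² + 9/1.3² = 0.0193 + 5.3254 = 5.3447, so posterior SD = 0.4326.
Posterior mean = (-1.0/7.2² + 9·5.67/1.3²) / 5.3447 = 5.6459.
Interval: 5.6459 ± 1.960 × 0.4326 → [4.798, 6.494].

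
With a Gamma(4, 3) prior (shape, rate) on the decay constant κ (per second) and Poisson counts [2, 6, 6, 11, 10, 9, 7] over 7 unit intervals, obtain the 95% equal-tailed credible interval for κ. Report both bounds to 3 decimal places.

Posterior: Gamma(4+51, 3+7) = Gamma(55, 10) (shape, rate).
Equal-tailed 95% interval: Gamma(55, 10) quantiles at 0.025 and 0.975.
Posterior mean ≈ 5.500, SD ≈ 0.742; a Normal approximation gives roughly [4.046, 6.954].
Exact: lower = 4.143; upper = 7.046.

[4.143, 7.046]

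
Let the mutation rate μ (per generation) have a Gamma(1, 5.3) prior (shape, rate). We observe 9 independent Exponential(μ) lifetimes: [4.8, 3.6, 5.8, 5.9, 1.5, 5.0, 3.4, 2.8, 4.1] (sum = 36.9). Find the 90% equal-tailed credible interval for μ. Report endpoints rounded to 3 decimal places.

[0.129, 0.372]

Posterior: Gamma(1+9, 5.3+36.9) = Gamma(10, 42.2) (shape, rate).
Equal-tailed 90% interval: Gamma(10, 42.2) quantiles at 0.05 and 0.95.
Posterior mean ≈ 0.237, SD ≈ 0.075; a Normal approximation gives roughly [0.114, 0.360].
Exact: lower = 0.129; upper = 0.372.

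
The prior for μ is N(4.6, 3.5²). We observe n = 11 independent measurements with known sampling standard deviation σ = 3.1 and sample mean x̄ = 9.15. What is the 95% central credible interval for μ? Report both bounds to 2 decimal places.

Posterior precision = 1/3.5² + 11/3.1² = 0.0816 + 1.1446 = 1.2263, so posterior SD = 0.9030.
Posterior mean = (4.6/3.5² + 11·9.15/3.1²) / 1.2263 = 8.8471.
Interval: 8.8471 ± 1.960 × 0.9030 → [7.08, 10.62].

[7.08, 10.62]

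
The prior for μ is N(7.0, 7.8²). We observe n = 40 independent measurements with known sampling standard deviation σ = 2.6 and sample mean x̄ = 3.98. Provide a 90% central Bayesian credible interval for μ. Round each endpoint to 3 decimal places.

Posterior precision = 1/7.8² + 40/2.6² = 0.0164 + 5.9172 = 5.9336, so posterior SD = 0.4105.
Posterior mean = (7.0/7.8² + 40·3.98/2.6²) / 5.9336 = 3.9884.
Interval: 3.9884 ± 1.645 × 0.4105 → [3.313, 4.664].

[3.313, 4.664]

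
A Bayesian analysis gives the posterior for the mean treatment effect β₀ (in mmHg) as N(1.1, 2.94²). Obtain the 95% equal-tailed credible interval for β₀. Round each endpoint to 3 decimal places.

[-4.662, 6.862]

The posterior is symmetric, so the 95% equal-tailed interval is β₀ = 1.1 ± z·2.94 with z = 1.960.
Half-width: 1.960 × 2.94 = 5.762.
1.1 − 5.762 = -4.662; 1.1 + 5.762 = 6.862.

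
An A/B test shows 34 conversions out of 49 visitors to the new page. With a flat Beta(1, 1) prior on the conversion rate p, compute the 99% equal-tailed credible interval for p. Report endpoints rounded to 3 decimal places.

[0.510, 0.836]

Posterior: Beta(1+34, 1+15) = Beta(35, 16).
Equal-tailed 99% interval: the 0.005 and 0.995 quantiles of Beta(35, 16).
Posterior mean ≈ 0.686, SD ≈ 0.064; a Normal approximation gives roughly [0.521, 0.852].
Exact: F⁻¹(0.005) = 0.510; F⁻¹(0.995) = 0.836.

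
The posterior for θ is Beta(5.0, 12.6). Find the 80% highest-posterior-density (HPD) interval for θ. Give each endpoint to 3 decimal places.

[0.138, 0.405]

The posterior is unimodal and skewed, so the HPD interval has equal density at both endpoints and is the shortest 80% interval.
Solving f(0.138) = f(0.405) with F(0.405) − F(0.138) = 0.80 gives [0.138, 0.405].
For comparison, the equal-tailed interval is [0.154, 0.425]; the HPD is narrower and shifted toward the mode.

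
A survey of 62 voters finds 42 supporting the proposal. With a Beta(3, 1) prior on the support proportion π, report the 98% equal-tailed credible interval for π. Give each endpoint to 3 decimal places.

[0.543, 0.805]

Posterior: Beta(3+42, 1+20) = Beta(45, 21).
Equal-tailed 98% interval: the 0.01 and 0.99 quantiles of Beta(45, 21).
Posterior mean ≈ 0.682, SD ≈ 0.057; a Normal approximation gives roughly [0.549, 0.814].
Exact: F⁻¹(0.01) = 0.543; F⁻¹(0.99) = 0.805.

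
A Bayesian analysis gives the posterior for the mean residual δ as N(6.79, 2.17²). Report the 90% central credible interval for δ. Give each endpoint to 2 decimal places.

The posterior is symmetric, so the 90% equal-tailed interval is δ = 6.79 ± z·2.17 with z = 1.645.
Half-width: 1.645 × 2.17 = 3.57.
6.79 − 3.57 = 3.22; 6.79 + 3.57 = 10.36.

[3.22, 10.36]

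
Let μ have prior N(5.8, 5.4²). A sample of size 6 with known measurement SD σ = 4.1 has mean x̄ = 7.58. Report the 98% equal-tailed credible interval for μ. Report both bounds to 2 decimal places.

[3.70, 11.14]

Posterior precision = 1/5.4² + 6/4.1² = 0.0343 + 0.3569 = 0.3912, so posterior SD = 1.5988.
Posterior mean = (5.8/5.4² + 6·7.58/4.1²) / 0.3912 = 7.4240.
Interval: 7.4240 ± 2.326 × 1.5988 → [3.70, 11.14].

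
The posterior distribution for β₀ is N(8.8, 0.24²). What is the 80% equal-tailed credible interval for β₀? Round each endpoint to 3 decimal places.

The posterior is symmetric, so the 80% equal-tailed interval is β₀ = 8.8 ± z·0.24 with z = 1.282.
Half-width: 1.282 × 0.24 = 0.308.
8.8 − 0.308 = 8.492; 8.8 + 0.308 = 9.108.

[8.492, 9.108]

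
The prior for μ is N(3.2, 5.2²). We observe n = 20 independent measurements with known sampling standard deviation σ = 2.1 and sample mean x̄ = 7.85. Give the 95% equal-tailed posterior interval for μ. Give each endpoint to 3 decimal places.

Posterior precision = 1/5.2² + 20/2.1² = 0.0370 + 4.5351 = 4.5721, so posterior SD = 0.4677.
Posterior mean = (3.2/5.2² + 20·7.85/2.1²) / 4.5721 = 7.8124.
Interval: 7.8124 ± 1.960 × 0.4677 → [6.896, 8.729].

[6.896, 8.729]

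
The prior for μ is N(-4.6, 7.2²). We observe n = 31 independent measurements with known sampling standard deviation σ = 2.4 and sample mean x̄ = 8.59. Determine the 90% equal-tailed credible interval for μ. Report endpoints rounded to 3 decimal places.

Posterior precision = 1/7.2² + 31/2.4² = 0.0193 + 5.3819 = 5.4012, so posterior SD = 0.4303.
Posterior mean = (-4.6/7.2² + 31·8.59/2.4²) / 5.4012 = 8.5429.
Interval: 8.5429 ± 1.645 × 0.4303 → [7.835, 9.251].

[7.835, 9.251]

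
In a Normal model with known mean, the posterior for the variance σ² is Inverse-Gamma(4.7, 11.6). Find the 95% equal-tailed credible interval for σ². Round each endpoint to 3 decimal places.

Inverse-Gamma(4.7, 11.6) quantiles: F⁻¹(0.025) and F⁻¹(0.975).
Equivalently, 1/σ² ~ Gamma(4.7, rate = 11.6); invert its 0.975 and 0.025 quantiles.
Posterior mean ≈ 3.135, SD ≈ 1.908; a Normal approximation gives roughly [-0.604, 6.875].
Exact: lower = 1.183; upper = 7.956.

[1.183, 7.956]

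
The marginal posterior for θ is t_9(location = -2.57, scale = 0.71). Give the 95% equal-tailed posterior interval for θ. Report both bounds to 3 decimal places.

[-4.176, -0.964]

The t_9 distribution is symmetric; the 95% interval is -2.57 ± t·0.71 with t_{0.975,9} = 2.262.
Half-width: 2.262 × 0.71 = 1.606.
-2.57 − 1.606 = -4.176; -2.57 + 1.606 = -0.964.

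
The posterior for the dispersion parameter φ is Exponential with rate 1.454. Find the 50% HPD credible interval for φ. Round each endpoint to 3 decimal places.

[0.000, 0.477]

The exponential density is strictly decreasing on [0, ∞), so the HPD interval is anchored at 0: [0, q] with P(φ ≤ q) = 0.50.
q = −ln(1 − 0.50) / 1.454 = 0.6931 / 1.454 = 0.477.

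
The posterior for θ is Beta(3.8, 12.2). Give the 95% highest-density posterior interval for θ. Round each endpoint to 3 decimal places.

[0.054, 0.440]

The posterior is unimodal and skewed, so the HPD interval has equal density at both endpoints and is the shortest 95% interval.
Solving f(0.054) = f(0.440) with F(0.440) − F(0.054) = 0.95 gives [0.054, 0.440].
For comparison, the equal-tailed interval is [0.070, 0.466]; the HPD is narrower and shifted toward the mode.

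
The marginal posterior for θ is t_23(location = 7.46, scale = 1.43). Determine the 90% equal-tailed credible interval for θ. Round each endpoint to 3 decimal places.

[5.009, 9.911]

The t_23 distribution is symmetric; the 90% interval is 7.46 ± t·1.43 with t_{0.95,23} = 1.714.
Half-width: 1.714 × 1.43 = 2.451.
7.46 − 2.451 = 5.009; 7.46 + 2.451 = 9.911.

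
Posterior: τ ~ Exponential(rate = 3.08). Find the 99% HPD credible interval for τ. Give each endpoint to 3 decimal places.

The exponential density is strictly decreasing on [0, ∞), so the HPD interval is anchored at 0: [0, q] with P(τ ≤ q) = 0.99.
q = −ln(1 − 0.99) / 3.08 = 4.6052 / 3.08 = 1.495.

[0.000, 1.495]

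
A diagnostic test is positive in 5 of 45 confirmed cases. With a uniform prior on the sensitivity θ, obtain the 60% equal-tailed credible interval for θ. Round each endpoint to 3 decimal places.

Posterior: Beta(1+5, 1+40) = Beta(6, 41).
Equal-tailed 60% interval: the 0.2 and 0.8 quantiles of Beta(6, 41).
Posterior mean ≈ 0.128, SD ≈ 0.048; a Normal approximation gives roughly [0.087, 0.168].
Exact: F⁻¹(0.2) = 0.086; F⁻¹(0.8) = 0.166.

[0.086, 0.166]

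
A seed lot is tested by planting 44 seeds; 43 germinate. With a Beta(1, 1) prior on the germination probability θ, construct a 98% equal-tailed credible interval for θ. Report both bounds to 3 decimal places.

Posterior: Beta(1+43, 1+1) = Beta(44, 2).
Equal-tailed 98% interval: the 0.01 and 0.99 quantiles of Beta(44, 2).
Posterior mean ≈ 0.957, SD ≈ 0.030; a Normal approximation gives roughly [0.887, 1.026].
Exact: F⁻¹(0.01) = 0.861; F⁻¹(0.99) = 0.997.

[0.861, 0.997]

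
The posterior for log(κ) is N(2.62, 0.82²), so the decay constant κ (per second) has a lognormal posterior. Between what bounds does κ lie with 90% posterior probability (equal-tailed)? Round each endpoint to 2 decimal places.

[3.57, 52.92]

On the log scale the 90% interval is 2.62 ± 1.645 × 0.82 = [1.2712, 3.9688].
Exponentiate: [e^1.2712, e^3.9688] = [3.57, 52.92].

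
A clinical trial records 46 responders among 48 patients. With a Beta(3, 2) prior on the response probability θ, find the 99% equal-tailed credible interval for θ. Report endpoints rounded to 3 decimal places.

[0.804, 0.987]

Posterior: Beta(3+46, 2+2) = Beta(49, 4).
Equal-tailed 99% interval: the 0.005 and 0.995 quantiles of Beta(49, 4).
Posterior mean ≈ 0.925, SD ≈ 0.036; a Normal approximation gives roughly [0.832, 1.017].
Exact: F⁻¹(0.005) = 0.804; F⁻¹(0.995) = 0.987.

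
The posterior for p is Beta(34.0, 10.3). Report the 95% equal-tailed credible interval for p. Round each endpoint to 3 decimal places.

[0.634, 0.878]

Posterior: Beta(34.0, 10.3).
Equal-tailed 95% interval: the 0.025 and 0.975 quantiles of Beta(34.0, 10.3).
Posterior mean ≈ 0.767, SD ≈ 0.063; a Normal approximation gives roughly [0.644, 0.891].
Exact: F⁻¹(0.025) = 0.634; F⁻¹(0.975) = 0.878.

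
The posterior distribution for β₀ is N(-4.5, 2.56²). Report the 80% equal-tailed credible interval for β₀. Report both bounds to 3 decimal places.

The posterior is symmetric, so the 80% equal-tailed interval is β₀ = -4.5 ± z·2.56 with z = 1.282.
Half-width: 1.282 × 2.56 = 3.281.
-4.5 − 3.281 = -7.781; -4.5 + 3.281 = -1.219.

[-7.781, -1.219]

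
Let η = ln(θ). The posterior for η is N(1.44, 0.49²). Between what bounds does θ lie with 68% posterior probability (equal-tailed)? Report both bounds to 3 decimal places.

[2.593, 6.871]

On the log scale the 68% interval is 1.44 ± 0.994 × 0.49 = [0.9527, 1.9273].
Exponentiate: [e^0.9527, e^1.9273] = [2.593, 6.871].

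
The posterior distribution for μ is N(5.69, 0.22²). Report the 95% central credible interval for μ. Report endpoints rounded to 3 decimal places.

The posterior is symmetric, so the 95% equal-tailed interval is μ = 5.69 ± z·0.22 with z = 1.960.
Half-width: 1.960 × 0.22 = 0.431.
5.69 − 0.431 = 5.259; 5.69 + 0.431 = 6.121.

[5.259, 6.121]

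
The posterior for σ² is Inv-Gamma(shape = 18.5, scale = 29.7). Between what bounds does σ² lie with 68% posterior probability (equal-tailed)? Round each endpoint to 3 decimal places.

Inverse-Gamma(18.5, 29.7) quantiles: F⁻¹(0.16) and F⁻¹(0.84).
Equivalently, 1/σ² ~ Gamma(18.5, rate = 29.7); invert its 0.84 and 0.16 quantiles.
Posterior mean ≈ 1.697, SD ≈ 0.418; a Normal approximation gives roughly [1.282, 2.113].
Exact: lower = 1.306; upper = 2.083.

[1.306, 2.083]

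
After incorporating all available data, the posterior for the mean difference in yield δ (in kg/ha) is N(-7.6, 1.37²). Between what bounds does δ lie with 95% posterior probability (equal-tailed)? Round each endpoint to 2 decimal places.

[-10.29, -4.91]

The posterior is symmetric, so the 95% equal-tailed interval is δ = -7.6 ± z·1.37 with z = 1.960.
Half-width: 1.960 × 1.37 = 2.69.
-7.6 − 2.69 = -10.29; -7.6 + 2.69 = -4.91.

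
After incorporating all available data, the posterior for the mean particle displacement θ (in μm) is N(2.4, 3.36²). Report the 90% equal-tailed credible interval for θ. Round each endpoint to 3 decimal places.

[-3.127, 7.927]

The posterior is symmetric, so the 90% equal-tailed interval is θ = 2.4 ± z·3.36 with z = 1.645.
Half-width: 1.645 × 3.36 = 5.527.
2.4 − 5.527 = -3.127; 2.4 + 5.527 = 7.927.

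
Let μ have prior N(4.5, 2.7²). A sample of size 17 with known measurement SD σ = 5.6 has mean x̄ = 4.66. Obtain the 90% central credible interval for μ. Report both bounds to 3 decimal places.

[2.632, 6.623]

Posterior precision = 1/2.7² + 17/5.6² = 0.1372 + 0.5421 = 0.6793, so posterior SD = 1.2133.
Posterior mean = (4.5/2.7² + 17·4.66/5.6²) / 0.6793 = 4.6277.
Interval: 4.6277 ± 1.645 × 1.2133 → [2.632, 6.623].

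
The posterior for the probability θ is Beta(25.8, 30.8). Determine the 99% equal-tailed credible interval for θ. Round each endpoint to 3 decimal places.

[0.292, 0.625]

Posterior: Beta(25.8, 30.8).
Equal-tailed 99% interval: the 0.005 and 0.995 quantiles of Beta(25.8, 30.8).
Posterior mean ≈ 0.456, SD ≈ 0.066; a Normal approximation gives roughly [0.287, 0.625].
Exact: F⁻¹(0.005) = 0.292; F⁻¹(0.995) = 0.625.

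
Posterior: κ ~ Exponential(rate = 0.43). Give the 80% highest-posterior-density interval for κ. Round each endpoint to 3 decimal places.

[0.000, 3.743]

The exponential density is strictly decreasing on [0, ∞), so the HPD interval is anchored at 0: [0, q] with P(κ ≤ q) = 0.80.
q = −ln(1 − 0.80) / 0.43 = 1.6094 / 0.43 = 3.743.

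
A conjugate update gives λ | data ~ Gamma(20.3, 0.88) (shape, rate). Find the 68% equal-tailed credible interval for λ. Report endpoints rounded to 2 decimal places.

Posterior: Gamma(shape 20.3, rate 0.88).
Equal-tailed 68% interval: Gamma(20.3, 0.88) quantiles at 0.16 and 0.84.
Posterior mean ≈ 23.07, SD ≈ 5.12; a Normal approximation gives roughly [17.98, 28.16].
Exact: lower = 18.01; upper = 28.11.

[18.01, 28.11]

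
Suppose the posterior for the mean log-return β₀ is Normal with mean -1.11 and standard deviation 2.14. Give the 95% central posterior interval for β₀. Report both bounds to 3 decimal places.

The posterior is symmetric, so the 95% equal-tailed interval is β₀ = -1.11 ± z·2.14 with z = 1.960.
Half-width: 1.960 × 2.14 = 4.194.
-1.11 − 4.194 = -5.304; -1.11 + 4.194 = 3.084.

[-5.304, 3.084]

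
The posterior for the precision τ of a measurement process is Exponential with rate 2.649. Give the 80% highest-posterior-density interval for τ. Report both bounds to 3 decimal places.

The exponential density is strictly decreasing on [0, ∞), so the HPD interval is anchored at 0: [0, q] with P(τ ≤ q) = 0.80.
q = −ln(1 − 0.80) / 2.649 = 1.6094 / 2.649 = 0.608.

[0.000, 0.608]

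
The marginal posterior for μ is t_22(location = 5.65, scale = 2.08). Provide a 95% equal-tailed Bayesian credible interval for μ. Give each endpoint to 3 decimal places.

[1.336, 9.964]

The t_22 distribution is symmetric; the 95% interval is 5.65 ± t·2.08 with t_{0.975,22} = 2.074.
Half-width: 2.074 × 2.08 = 4.314.
5.65 − 4.314 = 1.336; 5.65 + 4.314 = 9.964.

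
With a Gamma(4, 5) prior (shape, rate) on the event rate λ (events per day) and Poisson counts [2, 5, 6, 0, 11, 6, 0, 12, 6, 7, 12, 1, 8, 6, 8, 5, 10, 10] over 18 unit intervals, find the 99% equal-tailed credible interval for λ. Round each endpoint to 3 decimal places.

Posterior: Gamma(4+115, 5+18) = Gamma(119, 23) (shape, rate).
Equal-tailed 99% interval: Gamma(119, 23) quantiles at 0.005 and 0.995.
Posterior mean ≈ 5.174, SD ≈ 0.474; a Normal approximation gives roughly [3.952, 6.396].
Exact: lower = 4.034; upper = 6.477.

[4.034, 6.477]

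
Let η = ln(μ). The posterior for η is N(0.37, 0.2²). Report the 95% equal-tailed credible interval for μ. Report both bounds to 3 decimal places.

On the log scale the 95% interval is 0.37 ± 1.960 × 0.2 = [-0.0220, 0.7620].
Exponentiate: [e^-0.0220, e^0.7620] = [0.978, 2.143].

[0.978, 2.143]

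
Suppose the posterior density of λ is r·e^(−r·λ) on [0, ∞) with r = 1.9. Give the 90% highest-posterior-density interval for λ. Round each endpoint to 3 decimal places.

[0.000, 1.212]

The exponential density is strictly decreasing on [0, ∞), so the HPD interval is anchored at 0: [0, q] with P(λ ≤ q) = 0.90.
q = −ln(1 − 0.90) / 1.9 = 2.3026 / 1.9 = 1.212.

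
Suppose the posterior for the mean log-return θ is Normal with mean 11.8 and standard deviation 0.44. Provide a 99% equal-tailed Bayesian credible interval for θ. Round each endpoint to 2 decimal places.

[10.67, 12.93]

The posterior is symmetric, so the 99% equal-tailed interval is θ = 11.8 ± z·0.44 with z = 2.576.
Half-width: 2.576 × 0.44 = 1.13.
11.8 − 1.13 = 10.67; 11.8 + 1.13 = 12.93.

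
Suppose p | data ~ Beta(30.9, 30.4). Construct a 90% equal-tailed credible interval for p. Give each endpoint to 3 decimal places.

[0.400, 0.608]

Posterior: Beta(30.9, 30.4).
Equal-tailed 90% interval: the 0.05 and 0.95 quantiles of Beta(30.9, 30.4).
Posterior mean ≈ 0.504, SD ≈ 0.063; a Normal approximation gives roughly [0.400, 0.608].
Exact: F⁻¹(0.05) = 0.400; F⁻¹(0.95) = 0.608.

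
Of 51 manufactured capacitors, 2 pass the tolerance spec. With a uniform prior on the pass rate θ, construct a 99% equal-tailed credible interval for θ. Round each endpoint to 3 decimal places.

[0.007, 0.166]

Posterior: Beta(1+2, 1+49) = Beta(3, 50).
Equal-tailed 99% interval: the 0.005 and 0.995 quantiles of Beta(3, 50).
Posterior mean ≈ 0.057, SD ≈ 0.031; a Normal approximation gives roughly [-0.024, 0.138].
Exact: F⁻¹(0.005) = 0.007; F⁻¹(0.995) = 0.166.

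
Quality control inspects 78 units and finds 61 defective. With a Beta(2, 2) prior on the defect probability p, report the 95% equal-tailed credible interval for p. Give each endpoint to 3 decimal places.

[0.672, 0.852]

Posterior: Beta(2+61, 2+17) = Beta(63, 19).
Equal-tailed 95% interval: the 0.025 and 0.975 quantiles of Beta(63, 19).
Posterior mean ≈ 0.768, SD ≈ 0.046; a Normal approximation gives roughly [0.678, 0.859].
Exact: F⁻¹(0.025) = 0.672; F⁻¹(0.975) = 0.852.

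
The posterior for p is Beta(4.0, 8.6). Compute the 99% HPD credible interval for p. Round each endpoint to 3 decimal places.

[0.052, 0.650]

The posterior is unimodal and skewed, so the HPD interval has equal density at both endpoints and is the shortest 99% interval.
Solving f(0.052) = f(0.650) with F(0.650) − F(0.052) = 0.99 gives [0.052, 0.650].
For comparison, the equal-tailed interval is [0.065, 0.670]; the HPD is narrower and shifted toward the mode.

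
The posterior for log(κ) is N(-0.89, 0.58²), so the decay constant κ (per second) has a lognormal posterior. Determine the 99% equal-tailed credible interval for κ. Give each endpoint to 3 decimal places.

On the log scale the 99% interval is -0.89 ± 2.576 × 0.58 = [-2.3840, 0.6040].
Exponentiate: [e^-2.3840, e^0.6040] = [0.092, 1.829].

[0.092, 1.829]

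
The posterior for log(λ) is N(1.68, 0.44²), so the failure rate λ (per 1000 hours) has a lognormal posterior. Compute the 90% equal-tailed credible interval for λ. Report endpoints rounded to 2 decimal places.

On the log scale the 90% interval is 1.68 ± 1.645 × 0.44 = [0.9563, 2.4037].
Exponentiate: [e^0.9563, e^2.4037] = [2.60, 11.06].

[2.60, 11.06]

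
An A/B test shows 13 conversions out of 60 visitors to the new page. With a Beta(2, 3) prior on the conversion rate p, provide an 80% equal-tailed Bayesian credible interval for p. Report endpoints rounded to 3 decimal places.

Posterior: Beta(2+13, 3+47) = Beta(15, 50).
Equal-tailed 80% interval: the 0.1 and 0.9 quantiles of Beta(15, 50).
Posterior mean ≈ 0.231, SD ≈ 0.052; a Normal approximation gives roughly [0.164, 0.297].
Exact: F⁻¹(0.1) = 0.166; F⁻¹(0.9) = 0.299.

[0.166, 0.299]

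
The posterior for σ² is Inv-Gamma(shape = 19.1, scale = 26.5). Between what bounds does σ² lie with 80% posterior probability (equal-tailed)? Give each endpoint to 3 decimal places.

[1.065, 1.926]

Inverse-Gamma(19.1, 26.5) quantiles: F⁻¹(0.1) and F⁻¹(0.9).
Equivalently, 1/σ² ~ Gamma(19.1, rate = 26.5); invert its 0.9 and 0.1 quantiles.
Posterior mean ≈ 1.464, SD ≈ 0.354; a Normal approximation gives roughly [1.010, 1.918].
Exact: lower = 1.065; upper = 1.926.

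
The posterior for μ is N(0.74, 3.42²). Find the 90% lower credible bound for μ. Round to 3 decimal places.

-3.643

Need L with P(μ ≥ L) = 0.90: L = 0.74 − z_{0.1}·3.42.
z = 1.282; L = 0.74 − 1.282 × 3.42 = -3.643.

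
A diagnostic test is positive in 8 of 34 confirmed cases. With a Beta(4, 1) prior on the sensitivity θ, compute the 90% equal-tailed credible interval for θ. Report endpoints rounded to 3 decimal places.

[0.193, 0.433]

Posterior: Beta(4+8, 1+26) = Beta(12, 27).
Equal-tailed 90% interval: the 0.05 and 0.95 quantiles of Beta(12, 27).
Posterior mean ≈ 0.308, SD ≈ 0.073; a Normal approximation gives roughly [0.188, 0.428].
Exact: F⁻¹(0.05) = 0.193; F⁻¹(0.95) = 0.433.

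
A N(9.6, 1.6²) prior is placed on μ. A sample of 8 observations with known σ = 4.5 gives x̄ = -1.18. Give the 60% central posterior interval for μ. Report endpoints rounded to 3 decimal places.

[3.230, 5.129]

Posterior precision = 1/1.6² + 8/4.5² = 0.3906 + 0.3951 = 0.7857, so posterior SD = 1.1282.
Posterior mean = (9.6/1.6² + 8·-1.18/4.5²) / 0.7857 = 4.1796.
Interval: 4.1796 ± 0.842 × 1.1282 → [3.230, 5.129].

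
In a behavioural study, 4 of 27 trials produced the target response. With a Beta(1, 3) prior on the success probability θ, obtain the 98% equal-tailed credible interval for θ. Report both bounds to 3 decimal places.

Posterior: Beta(1+4, 3+23) = Beta(5, 26).
Equal-tailed 98% interval: the 0.01 and 0.99 quantiles of Beta(5, 26).
Posterior mean ≈ 0.161, SD ≈ 0.065; a Normal approximation gives roughly [0.010, 0.313].
Exact: F⁻¹(0.01) = 0.045; F⁻¹(0.99) = 0.340.

[0.045, 0.340]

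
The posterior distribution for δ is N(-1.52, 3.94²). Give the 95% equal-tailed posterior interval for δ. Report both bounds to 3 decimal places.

The posterior is symmetric, so the 95% equal-tailed interval is δ = -1.52 ± z·3.94 with z = 1.960.
Half-width: 1.960 × 3.94 = 7.722.
-1.52 − 7.722 = -9.242; -1.52 + 7.722 = 6.202.

[-9.242, 6.202]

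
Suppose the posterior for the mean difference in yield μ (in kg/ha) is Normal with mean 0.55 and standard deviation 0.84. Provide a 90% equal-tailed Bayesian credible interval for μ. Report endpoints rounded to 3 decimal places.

The posterior is symmetric, so the 90% equal-tailed interval is μ = 0.55 ± z·0.84 with z = 1.645.
Half-width: 1.645 × 0.84 = 1.382.
0.55 − 1.382 = -0.832; 0.55 + 1.382 = 1.932.

[-0.832, 1.932]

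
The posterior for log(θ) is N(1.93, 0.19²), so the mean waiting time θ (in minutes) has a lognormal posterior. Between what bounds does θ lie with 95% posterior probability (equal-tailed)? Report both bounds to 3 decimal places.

On the log scale the 95% interval is 1.93 ± 1.960 × 0.19 = [1.5576, 2.3024].
Exponentiate: [e^1.5576, e^2.3024] = [4.747, 9.998].

[4.747, 9.998]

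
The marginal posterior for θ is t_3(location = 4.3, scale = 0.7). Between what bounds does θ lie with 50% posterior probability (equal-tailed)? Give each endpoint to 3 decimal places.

[3.765, 4.835]

The t_3 distribution is symmetric; the 50% interval is 4.3 ± t·0.7 with t_{0.75,3} = 0.765.
Half-width: 0.765 × 0.7 = 0.535.
4.3 − 0.535 = 3.765; 4.3 + 0.535 = 4.835.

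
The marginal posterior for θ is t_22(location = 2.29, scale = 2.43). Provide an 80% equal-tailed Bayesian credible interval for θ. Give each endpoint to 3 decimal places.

[-0.921, 5.501]

The t_22 distribution is symmetric; the 80% interval is 2.29 ± t·2.43 with t_{0.9,22} = 1.321.
Half-width: 1.321 × 2.43 = 3.211.
2.29 − 3.211 = -0.921; 2.29 + 3.211 = 5.501.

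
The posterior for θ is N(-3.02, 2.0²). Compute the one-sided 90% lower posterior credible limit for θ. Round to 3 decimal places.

Need L with P(θ ≥ L) = 0.90: L = -3.02 − z_{0.1}·2.0.
z = 1.282; L = -3.02 − 1.282 × 2.0 = -5.583.

-5.583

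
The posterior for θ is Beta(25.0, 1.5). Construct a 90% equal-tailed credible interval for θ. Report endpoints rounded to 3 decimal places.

[0.857, 0.993]

Posterior: Beta(25.0, 1.5).
Equal-tailed 90% interval: the 0.05 and 0.95 quantiles of Beta(25.0, 1.5).
Posterior mean ≈ 0.943, SD ≈ 0.044; a Normal approximation gives roughly [0.871, 1.016].
Exact: F⁻¹(0.05) = 0.857; F⁻¹(0.95) = 0.993.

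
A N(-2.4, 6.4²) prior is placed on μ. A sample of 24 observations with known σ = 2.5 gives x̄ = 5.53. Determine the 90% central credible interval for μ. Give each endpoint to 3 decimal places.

[4.643, 6.317]

Posterior precision = 1/6.4² + 24/2.5² = 0.0244 + 3.8400 = 3.8644, so posterior SD = 0.5087.
Posterior mean = (-2.4/6.4² + 24·5.53/2.5²) / 3.8644 = 5.4799.
Interval: 5.4799 ± 1.645 × 0.5087 → [4.643, 6.317].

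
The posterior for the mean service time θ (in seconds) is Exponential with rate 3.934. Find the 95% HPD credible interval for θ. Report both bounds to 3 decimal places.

[0.000, 0.761]

The exponential density is strictly decreasing on [0, ∞), so the HPD interval is anchored at 0: [0, q] with P(θ ≤ q) = 0.95.
q = −ln(1 − 0.95) / 3.934 = 2.9957 / 3.934 = 0.761.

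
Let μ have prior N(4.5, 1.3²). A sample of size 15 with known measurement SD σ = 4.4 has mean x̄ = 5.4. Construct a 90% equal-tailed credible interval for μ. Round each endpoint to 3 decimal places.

[3.603, 6.417]

Posterior precision = 1/1.3² + 15/4.4² = 0.5917 + 0.7748 = 1.3665, so posterior SD = 0.8554.
Posterior mean = (4.5/1.3² + 15·5.4/4.4²) / 1.3665 = 5.0103.
Interval: 5.0103 ± 1.645 × 0.8554 → [3.603, 6.417].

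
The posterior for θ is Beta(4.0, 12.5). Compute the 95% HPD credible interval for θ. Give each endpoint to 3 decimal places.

[0.059, 0.443]

The posterior is unimodal and skewed, so the HPD interval has equal density at both endpoints and is the shortest 95% interval.
Solving f(0.059) = f(0.443) with F(0.443) − F(0.059) = 0.95 gives [0.059, 0.443].
For comparison, the equal-tailed interval is [0.075, 0.468]; the HPD is narrower and shifted toward the mode.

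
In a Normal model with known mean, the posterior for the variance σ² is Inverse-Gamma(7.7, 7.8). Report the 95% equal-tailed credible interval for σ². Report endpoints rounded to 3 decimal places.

Inverse-Gamma(7.7, 7.8) quantiles: F⁻¹(0.025) and F⁻¹(0.975).
Equivalently, 1/σ² ~ Gamma(7.7, rate = 7.8); invert its 0.975 and 0.025 quantiles.
Posterior mean ≈ 1.164, SD ≈ 0.488; a Normal approximation gives roughly [0.208, 2.120].
Exact: lower = 0.556; upper = 2.393.

[0.556, 2.393]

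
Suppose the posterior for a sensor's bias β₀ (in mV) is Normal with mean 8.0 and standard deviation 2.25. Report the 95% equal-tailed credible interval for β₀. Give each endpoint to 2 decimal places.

The posterior is symmetric, so the 95% equal-tailed interval is β₀ = 8.0 ± z·2.25 with z = 1.960.
Half-width: 1.960 × 2.25 = 4.41.
8.0 − 4.41 = 3.59; 8.0 + 4.41 = 12.41.

[3.59, 12.41]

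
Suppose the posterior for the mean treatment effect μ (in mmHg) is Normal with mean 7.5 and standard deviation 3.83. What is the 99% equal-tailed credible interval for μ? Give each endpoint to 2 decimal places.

The posterior is symmetric, so the 99% equal-tailed interval is μ = 7.5 ± z·3.83 with z = 2.576.
Half-width: 2.576 × 3.83 = 9.87.
7.5 − 9.87 = -2.37; 7.5 + 9.87 = 17.37.

[-2.37, 17.37]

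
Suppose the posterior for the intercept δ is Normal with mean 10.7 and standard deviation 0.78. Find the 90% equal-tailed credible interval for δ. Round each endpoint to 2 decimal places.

[9.42, 11.98]

The posterior is symmetric, so the 90% equal-tailed interval is δ = 10.7 ± z·0.78 with z = 1.645.
Half-width: 1.645 × 0.78 = 1.28.
10.7 − 1.28 = 9.42; 10.7 + 1.28 = 11.98.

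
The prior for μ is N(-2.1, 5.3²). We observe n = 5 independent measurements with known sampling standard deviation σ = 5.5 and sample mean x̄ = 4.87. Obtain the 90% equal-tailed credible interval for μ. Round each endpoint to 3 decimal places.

[-0.035, 7.305]

Posterior precision = 1/5.3² + 5/5.5² = 0.0356 + 0.1653 = 0.2009, so posterior SD = 2.2311.
Posterior mean = (-2.1/5.3² + 5·4.87/5.5²) / 0.2009 = 3.6348.
Interval: 3.6348 ± 1.645 × 2.2311 → [-0.035, 7.305].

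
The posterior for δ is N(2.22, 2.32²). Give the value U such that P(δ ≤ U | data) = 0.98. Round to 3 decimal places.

Need U with P(δ ≤ U) = 0.98: U = 2.22 + z_{0.02}·2.32.
z = 2.054; U = 2.22 + 2.054 × 2.32 = 6.985.

6.985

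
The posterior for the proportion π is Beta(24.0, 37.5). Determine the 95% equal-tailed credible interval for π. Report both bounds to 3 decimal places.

Posterior: Beta(24.0, 37.5).
Equal-tailed 95% interval: the 0.025 and 0.975 quantiles of Beta(24.0, 37.5).
Posterior mean ≈ 0.390, SD ≈ 0.062; a Normal approximation gives roughly [0.269, 0.511].
Exact: F⁻¹(0.025) = 0.273; F⁻¹(0.975) = 0.514.

[0.273, 0.514]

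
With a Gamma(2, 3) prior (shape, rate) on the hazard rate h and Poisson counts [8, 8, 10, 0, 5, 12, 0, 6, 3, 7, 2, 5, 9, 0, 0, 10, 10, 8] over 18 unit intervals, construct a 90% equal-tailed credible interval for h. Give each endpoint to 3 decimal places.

[4.225, 5.829]

Posterior: Gamma(2+103, 3+18) = Gamma(105, 21) (shape, rate).
Equal-tailed 90% interval: Gamma(105, 21) quantiles at 0.05 and 0.95.
Posterior mean ≈ 5.000, SD ≈ 0.488; a Normal approximation gives roughly [4.197, 5.803].
Exact: lower = 4.225; upper = 5.829.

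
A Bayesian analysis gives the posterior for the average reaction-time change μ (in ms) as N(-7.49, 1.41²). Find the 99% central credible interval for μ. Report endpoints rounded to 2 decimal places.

[-11.12, -3.86]

The posterior is symmetric, so the 99% equal-tailed interval is μ = -7.49 ± z·1.41 with z = 2.576.
Half-width: 2.576 × 1.41 = 3.63.
-7.49 − 3.63 = -11.12; -7.49 + 3.63 = -3.86.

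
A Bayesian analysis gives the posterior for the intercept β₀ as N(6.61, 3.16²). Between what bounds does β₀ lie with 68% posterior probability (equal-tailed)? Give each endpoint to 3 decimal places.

The posterior is symmetric, so the 68% equal-tailed interval is β₀ = 6.61 ± z·3.16 with z = 0.994.
Half-width: 0.994 × 3.16 = 3.142.
6.61 − 3.142 = 3.468; 6.61 + 3.142 = 9.752.

[3.468, 9.752]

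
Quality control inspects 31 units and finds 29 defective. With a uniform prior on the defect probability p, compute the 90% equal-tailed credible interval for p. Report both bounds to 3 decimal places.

Posterior: Beta(1+29, 1+2) = Beta(30, 3).
Equal-tailed 90% interval: the 0.05 and 0.95 quantiles of Beta(30, 3).
Posterior mean ≈ 0.909, SD ≈ 0.049; a Normal approximation gives roughly [0.828, 0.990].
Exact: F⁻¹(0.05) = 0.816; F⁻¹(0.95) = 0.974.

[0.816, 0.974]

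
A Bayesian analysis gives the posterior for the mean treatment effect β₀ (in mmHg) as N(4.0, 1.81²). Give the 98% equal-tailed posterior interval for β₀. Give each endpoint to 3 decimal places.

[-0.211, 8.211]

The posterior is symmetric, so the 98% equal-tailed interval is β₀ = 4.0 ± z·1.81 with z = 2.326.
Half-width: 2.326 × 1.81 = 4.211.
4.0 − 4.211 = -0.211; 4.0 + 4.211 = 8.211.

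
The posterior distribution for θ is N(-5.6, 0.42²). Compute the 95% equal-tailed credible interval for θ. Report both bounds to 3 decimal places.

[-6.423, -4.777]

The posterior is symmetric, so the 95% equal-tailed interval is θ = -5.6 ± z·0.42 with z = 1.960.
Half-width: 1.960 × 0.42 = 0.823.
-5.6 − 0.823 = -6.423; -5.6 + 0.823 = -4.777.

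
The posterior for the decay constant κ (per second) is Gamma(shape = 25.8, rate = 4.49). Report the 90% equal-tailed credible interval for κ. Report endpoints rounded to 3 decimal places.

[4.020, 7.725]

Posterior: Gamma(shape 25.8, rate 4.49).
Equal-tailed 90% interval: Gamma(25.8, 4.49) quantiles at 0.05 and 0.95.
Posterior mean ≈ 5.746, SD ≈ 1.131; a Normal approximation gives roughly [3.885, 7.607].
Exact: lower = 4.020; upper = 7.725.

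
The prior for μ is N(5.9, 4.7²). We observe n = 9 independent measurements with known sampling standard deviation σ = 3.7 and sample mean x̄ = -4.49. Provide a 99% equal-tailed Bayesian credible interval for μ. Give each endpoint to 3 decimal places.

[-6.893, -0.748]

Posterior precision = 1/4.7² + 9/3.7² = 0.0453 + 0.6574 = 0.7027, so posterior SD = 1.1929.
Posterior mean = (5.9/4.7² + 9·-4.49/3.7²) / 0.7027 = -3.8206.
Interval: -3.8206 ± 2.576 × 1.1929 → [-6.893, -0.748].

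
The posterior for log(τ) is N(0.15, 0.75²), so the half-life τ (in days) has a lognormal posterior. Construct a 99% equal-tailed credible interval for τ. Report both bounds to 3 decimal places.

On the log scale the 99% interval is 0.15 ± 2.576 × 0.75 = [-1.7819, 2.0819].
Exponentiate: [e^-1.7819, e^2.0819] = [0.168, 8.019].

[0.168, 8.019]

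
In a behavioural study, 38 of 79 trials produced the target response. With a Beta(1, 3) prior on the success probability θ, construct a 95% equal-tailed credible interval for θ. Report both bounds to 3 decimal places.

[0.364, 0.577]

Posterior: Beta(1+38, 3+41) = Beta(39, 44).
Equal-tailed 95% interval: the 0.025 and 0.975 quantiles of Beta(39, 44).
Posterior mean ≈ 0.470, SD ≈ 0.054; a Normal approximation gives roughly [0.363, 0.577].
Exact: F⁻¹(0.025) = 0.364; F⁻¹(0.975) = 0.577.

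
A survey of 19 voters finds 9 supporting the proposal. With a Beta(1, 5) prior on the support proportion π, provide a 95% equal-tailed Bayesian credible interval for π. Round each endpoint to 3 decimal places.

Posterior: Beta(1+9, 5+10) = Beta(10, 15).
Equal-tailed 95% interval: the 0.025 and 0.975 quantiles of Beta(10, 15).
Posterior mean ≈ 0.400, SD ≈ 0.096; a Normal approximation gives roughly [0.212, 0.588].
Exact: F⁻¹(0.025) = 0.221; F⁻¹(0.975) = 0.594.

[0.221, 0.594]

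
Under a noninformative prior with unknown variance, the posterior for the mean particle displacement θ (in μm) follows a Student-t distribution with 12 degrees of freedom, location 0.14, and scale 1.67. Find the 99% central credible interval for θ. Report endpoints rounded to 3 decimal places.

[-4.961, 5.241]

The t_12 distribution is symmetric; the 99% interval is 0.14 ± t·1.67 with t_{0.995,12} = 3.055.
Half-width: 3.055 × 1.67 = 5.101.
0.14 − 5.101 = -4.961; 0.14 + 5.101 = 5.241.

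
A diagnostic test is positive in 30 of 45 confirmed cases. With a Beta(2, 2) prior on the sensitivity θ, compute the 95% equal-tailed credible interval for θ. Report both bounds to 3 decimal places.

Posterior: Beta(2+30, 2+15) = Beta(32, 17).
Equal-tailed 95% interval: the 0.025 and 0.975 quantiles of Beta(32, 17).
Posterior mean ≈ 0.653, SD ≈ 0.067; a Normal approximation gives roughly [0.521, 0.785].
Exact: F⁻¹(0.025) = 0.516; F⁻¹(0.975) = 0.778.

[0.516, 0.778]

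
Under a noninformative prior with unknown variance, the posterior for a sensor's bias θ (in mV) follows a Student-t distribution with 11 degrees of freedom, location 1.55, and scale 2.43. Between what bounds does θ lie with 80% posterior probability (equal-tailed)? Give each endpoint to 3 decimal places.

[-1.763, 4.863]

The t_11 distribution is symmetric; the 80% interval is 1.55 ± t·2.43 with t_{0.9,11} = 1.363.
Half-width: 1.363 × 2.43 = 3.313.
1.55 − 3.313 = -1.763; 1.55 + 3.313 = 4.863.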